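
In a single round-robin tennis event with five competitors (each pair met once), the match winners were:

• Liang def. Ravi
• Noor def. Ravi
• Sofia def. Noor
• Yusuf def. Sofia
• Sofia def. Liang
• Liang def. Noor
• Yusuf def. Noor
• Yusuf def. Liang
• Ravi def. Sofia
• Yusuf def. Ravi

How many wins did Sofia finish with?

Sofia's results: beat Noor, Liang; lost to Ravi, Yusuf.
That is 2 wins.

2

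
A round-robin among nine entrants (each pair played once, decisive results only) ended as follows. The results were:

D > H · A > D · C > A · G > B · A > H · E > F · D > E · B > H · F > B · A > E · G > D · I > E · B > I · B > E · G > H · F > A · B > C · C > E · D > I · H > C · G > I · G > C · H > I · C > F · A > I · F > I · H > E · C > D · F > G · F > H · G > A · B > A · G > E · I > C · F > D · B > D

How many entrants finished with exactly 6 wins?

Win totals: A 4, B 6, C 4, D 3, E 1, F 6, G 7, H 3, I 2.
Exactly 6: B, F — 2 entrants.

2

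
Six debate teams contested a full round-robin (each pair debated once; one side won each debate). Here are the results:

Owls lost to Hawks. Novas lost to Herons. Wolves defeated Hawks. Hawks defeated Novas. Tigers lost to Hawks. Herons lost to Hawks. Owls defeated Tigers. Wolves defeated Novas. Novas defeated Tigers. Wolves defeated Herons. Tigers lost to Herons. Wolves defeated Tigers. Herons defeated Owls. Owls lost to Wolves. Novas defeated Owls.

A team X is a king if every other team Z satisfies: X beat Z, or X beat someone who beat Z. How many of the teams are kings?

Owls cannot reach Novas, Herons, Wolves, Hawks in two steps.
Tigers cannot reach Owls, Novas, Herons, Wolves, Hawks in two steps.
Novas cannot reach Herons, Wolves, Hawks in two steps.
Herons cannot reach Wolves, Hawks in two steps.
Wolves reaches everyone (king).
Hawks cannot reach Wolves in two steps.
Kings: Wolves — 1.

1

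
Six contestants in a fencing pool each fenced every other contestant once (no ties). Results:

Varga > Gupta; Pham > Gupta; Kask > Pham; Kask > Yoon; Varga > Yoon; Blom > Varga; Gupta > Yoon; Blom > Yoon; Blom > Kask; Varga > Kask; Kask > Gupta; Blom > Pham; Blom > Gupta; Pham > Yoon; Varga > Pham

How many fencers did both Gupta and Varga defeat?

1

Gupta beat: Yoon.
Varga beat: Gupta, Yoon, Kask, Pham.
Both beat: Yoon — 1.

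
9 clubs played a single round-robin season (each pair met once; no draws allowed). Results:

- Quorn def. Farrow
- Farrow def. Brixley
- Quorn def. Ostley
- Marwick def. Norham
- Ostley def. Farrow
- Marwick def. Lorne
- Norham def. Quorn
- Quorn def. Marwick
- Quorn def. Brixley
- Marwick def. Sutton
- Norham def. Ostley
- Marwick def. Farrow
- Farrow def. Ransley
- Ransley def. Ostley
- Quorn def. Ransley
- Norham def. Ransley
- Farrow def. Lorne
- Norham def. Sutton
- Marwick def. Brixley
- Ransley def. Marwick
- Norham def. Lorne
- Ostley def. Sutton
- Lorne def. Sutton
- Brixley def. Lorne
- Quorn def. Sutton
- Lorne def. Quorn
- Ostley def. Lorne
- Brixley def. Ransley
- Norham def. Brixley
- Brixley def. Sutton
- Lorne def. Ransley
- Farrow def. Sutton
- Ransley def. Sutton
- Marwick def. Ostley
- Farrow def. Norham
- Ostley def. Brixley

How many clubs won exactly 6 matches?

3

Win totals: Marwick 6, Lorne 3, Sutton 0, Farrow 5, Ostley 4, Ransley 3, Brixley 3, Quorn 6, Norham 6.
Exactly 6: Marwick, Quorn, Norham — 3 clubs.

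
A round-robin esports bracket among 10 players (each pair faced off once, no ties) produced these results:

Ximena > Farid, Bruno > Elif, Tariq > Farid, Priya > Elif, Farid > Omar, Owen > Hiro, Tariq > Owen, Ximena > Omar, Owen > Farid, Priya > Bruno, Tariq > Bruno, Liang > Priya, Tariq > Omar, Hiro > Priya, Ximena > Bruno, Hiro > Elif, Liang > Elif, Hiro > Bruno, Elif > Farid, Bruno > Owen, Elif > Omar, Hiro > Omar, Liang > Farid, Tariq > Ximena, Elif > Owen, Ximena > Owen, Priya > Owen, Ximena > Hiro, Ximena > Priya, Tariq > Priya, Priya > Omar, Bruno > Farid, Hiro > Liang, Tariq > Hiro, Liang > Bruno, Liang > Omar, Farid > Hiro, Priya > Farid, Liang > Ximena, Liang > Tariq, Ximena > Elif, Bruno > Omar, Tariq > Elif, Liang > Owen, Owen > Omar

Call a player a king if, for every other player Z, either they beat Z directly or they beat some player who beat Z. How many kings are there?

Ximena cannot reach Tariq in two steps.
Omar cannot reach Ximena, Owen, Tariq, Hiro, Bruno, Elif, Liang, Farid, Priya in two steps.
Owen cannot reach Ximena, Tariq in two steps.
Tariq reaches everyone (king).
Hiro reaches everyone (king).
Bruno cannot reach Ximena, Tariq, Liang, Priya in two steps.
Elif cannot reach Ximena, Tariq, Bruno, Liang, Priya in two steps.
Liang reaches everyone (king).
Farid cannot reach Ximena, Owen, Tariq in two steps.
Priya cannot reach Ximena, Tariq, Liang in two steps.
Kings: Tariq, Hiro, Liang — 3.

3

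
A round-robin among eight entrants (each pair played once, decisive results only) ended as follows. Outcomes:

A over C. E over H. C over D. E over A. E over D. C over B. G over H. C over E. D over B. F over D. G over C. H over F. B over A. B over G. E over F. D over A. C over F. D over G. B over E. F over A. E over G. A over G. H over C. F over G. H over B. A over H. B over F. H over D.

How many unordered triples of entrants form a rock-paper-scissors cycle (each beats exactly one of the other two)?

18

Win totals: A 3, B 4, C 4, D 3, E 5, F 3, G 2, H 4.
An entrant with w wins dominates both others in C(w,2) triples; summing gives 3 + 6 + 6 + 3 + 10 + 3 + 1 + 6 = 38 transitive triples.
Total triples C(8,3) = 56, so cyclic triples = 56 − 38 = 18.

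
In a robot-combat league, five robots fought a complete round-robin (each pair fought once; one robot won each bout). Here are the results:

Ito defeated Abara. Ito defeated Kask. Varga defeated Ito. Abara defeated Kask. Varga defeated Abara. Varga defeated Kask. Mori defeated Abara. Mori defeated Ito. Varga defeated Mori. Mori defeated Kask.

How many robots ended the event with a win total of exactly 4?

1

Win totals: Ito 2, Abara 1, Kask 0, Varga 4, Mori 3.
Exactly 4: Varga — 1 robot.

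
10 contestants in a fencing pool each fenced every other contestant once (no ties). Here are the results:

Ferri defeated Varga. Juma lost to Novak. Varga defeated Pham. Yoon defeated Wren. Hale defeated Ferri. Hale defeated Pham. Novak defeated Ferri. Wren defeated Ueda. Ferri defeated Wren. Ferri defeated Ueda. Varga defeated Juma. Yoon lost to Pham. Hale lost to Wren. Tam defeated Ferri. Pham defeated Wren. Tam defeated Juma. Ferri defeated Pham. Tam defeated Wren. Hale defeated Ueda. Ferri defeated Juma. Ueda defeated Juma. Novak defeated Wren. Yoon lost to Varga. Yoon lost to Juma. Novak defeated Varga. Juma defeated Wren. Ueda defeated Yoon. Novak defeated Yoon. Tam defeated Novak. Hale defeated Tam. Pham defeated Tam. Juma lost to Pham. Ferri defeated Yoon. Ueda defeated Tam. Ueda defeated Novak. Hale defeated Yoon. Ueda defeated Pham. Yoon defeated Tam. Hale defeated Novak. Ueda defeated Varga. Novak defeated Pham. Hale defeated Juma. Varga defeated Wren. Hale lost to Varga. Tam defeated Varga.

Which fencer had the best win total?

Win totals: Tam 5, Ferri 6, Wren 2, Hale 7, Juma 2, Yoon 2, Varga 5, Ueda 6, Novak 6, Pham 4.
Hale leads with 7 wins (next highest: 6).

Hale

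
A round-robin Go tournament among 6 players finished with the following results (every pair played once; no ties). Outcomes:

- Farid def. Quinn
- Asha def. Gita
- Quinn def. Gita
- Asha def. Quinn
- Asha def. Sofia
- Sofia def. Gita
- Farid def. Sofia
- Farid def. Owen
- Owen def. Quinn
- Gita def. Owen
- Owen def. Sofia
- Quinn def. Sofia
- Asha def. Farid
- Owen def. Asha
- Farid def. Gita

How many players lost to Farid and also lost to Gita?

1

Farid beat: Owen, Gita, Sofia, Quinn.
Gita beat: Owen.
Both beat: Owen — 1.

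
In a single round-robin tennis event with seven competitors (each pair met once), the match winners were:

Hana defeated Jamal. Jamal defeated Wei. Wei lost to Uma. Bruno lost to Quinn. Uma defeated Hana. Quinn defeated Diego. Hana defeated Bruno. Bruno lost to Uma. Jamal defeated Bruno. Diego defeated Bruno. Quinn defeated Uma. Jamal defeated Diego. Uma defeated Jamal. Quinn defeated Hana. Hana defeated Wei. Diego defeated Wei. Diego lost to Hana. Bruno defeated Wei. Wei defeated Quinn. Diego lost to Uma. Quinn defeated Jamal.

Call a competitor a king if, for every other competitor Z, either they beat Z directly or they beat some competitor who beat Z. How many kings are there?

Hana cannot reach Uma in two steps.
Wei reaches everyone (king).
Jamal cannot reach Hana, Uma in two steps.
Quinn reaches everyone (king).
Diego cannot reach Hana, Jamal, Uma in two steps.
Uma reaches everyone (king).
Bruno cannot reach Hana, Jamal, Diego, Uma in two steps.
Kings: Wei, Quinn, Uma — 3.

3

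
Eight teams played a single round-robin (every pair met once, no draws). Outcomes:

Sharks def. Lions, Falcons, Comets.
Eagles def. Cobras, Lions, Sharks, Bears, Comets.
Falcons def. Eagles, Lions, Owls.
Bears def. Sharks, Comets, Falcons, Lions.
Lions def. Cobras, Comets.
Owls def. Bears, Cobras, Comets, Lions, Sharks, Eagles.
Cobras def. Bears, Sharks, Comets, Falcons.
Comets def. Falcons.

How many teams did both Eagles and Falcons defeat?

1

Eagles beat: Comets, Bears, Cobras, Lions, Sharks.
Falcons beat: Owls, Lions, Eagles.
Both beat: Lions — 1.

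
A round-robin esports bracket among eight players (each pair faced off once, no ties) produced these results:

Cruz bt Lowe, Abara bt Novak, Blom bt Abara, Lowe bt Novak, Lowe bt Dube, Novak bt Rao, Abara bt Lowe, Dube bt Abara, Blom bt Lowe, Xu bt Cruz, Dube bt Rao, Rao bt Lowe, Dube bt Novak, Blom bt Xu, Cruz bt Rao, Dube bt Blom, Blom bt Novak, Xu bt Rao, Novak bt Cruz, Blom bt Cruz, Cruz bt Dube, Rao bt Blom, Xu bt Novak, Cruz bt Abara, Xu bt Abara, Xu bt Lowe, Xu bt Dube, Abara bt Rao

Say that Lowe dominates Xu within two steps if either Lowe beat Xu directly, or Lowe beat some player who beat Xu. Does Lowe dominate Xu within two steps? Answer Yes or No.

Lowe did not beat Xu directly.
Lowe beat Dube, Novak, but each of them lost to Xu. No two-step path.

No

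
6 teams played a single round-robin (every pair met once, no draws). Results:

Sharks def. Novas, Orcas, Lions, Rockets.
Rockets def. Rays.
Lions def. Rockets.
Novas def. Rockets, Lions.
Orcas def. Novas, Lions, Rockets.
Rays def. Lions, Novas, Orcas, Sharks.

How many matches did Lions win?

1

Lions' results: beat Rockets; lost to Rays, Sharks, Novas, Orcas.
That is 1 win.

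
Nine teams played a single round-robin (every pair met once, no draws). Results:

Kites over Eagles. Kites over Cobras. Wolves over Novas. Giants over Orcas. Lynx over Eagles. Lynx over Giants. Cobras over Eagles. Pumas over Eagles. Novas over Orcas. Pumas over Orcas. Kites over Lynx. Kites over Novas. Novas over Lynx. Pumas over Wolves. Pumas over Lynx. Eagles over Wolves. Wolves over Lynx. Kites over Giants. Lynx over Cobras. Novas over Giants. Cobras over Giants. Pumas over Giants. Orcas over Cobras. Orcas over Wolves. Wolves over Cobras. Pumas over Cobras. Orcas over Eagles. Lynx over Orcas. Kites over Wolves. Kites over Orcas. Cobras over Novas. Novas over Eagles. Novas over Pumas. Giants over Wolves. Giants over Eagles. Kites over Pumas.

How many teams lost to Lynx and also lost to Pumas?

4

Lynx beat: Giants, Eagles, Cobras, Orcas.
Pumas beat: Wolves, Giants, Eagles, Cobras, Orcas, Lynx.
Both beat: Giants, Eagles, Cobras, Orcas — 4.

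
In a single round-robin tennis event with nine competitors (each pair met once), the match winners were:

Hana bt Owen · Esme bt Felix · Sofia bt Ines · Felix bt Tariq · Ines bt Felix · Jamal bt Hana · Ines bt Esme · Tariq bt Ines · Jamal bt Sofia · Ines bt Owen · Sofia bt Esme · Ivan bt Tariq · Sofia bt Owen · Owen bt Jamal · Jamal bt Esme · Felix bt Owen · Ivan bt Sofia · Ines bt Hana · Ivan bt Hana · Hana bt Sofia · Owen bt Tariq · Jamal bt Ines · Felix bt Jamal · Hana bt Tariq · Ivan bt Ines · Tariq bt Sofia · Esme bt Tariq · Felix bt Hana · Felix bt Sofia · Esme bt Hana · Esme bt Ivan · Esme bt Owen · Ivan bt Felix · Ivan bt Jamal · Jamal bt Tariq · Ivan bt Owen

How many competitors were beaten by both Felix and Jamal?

Felix beat: Tariq, Sofia, Jamal, Owen, Hana.
Jamal beat: Ines, Tariq, Sofia, Esme, Hana.
Both beat: Tariq, Sofia, Hana — 3.

3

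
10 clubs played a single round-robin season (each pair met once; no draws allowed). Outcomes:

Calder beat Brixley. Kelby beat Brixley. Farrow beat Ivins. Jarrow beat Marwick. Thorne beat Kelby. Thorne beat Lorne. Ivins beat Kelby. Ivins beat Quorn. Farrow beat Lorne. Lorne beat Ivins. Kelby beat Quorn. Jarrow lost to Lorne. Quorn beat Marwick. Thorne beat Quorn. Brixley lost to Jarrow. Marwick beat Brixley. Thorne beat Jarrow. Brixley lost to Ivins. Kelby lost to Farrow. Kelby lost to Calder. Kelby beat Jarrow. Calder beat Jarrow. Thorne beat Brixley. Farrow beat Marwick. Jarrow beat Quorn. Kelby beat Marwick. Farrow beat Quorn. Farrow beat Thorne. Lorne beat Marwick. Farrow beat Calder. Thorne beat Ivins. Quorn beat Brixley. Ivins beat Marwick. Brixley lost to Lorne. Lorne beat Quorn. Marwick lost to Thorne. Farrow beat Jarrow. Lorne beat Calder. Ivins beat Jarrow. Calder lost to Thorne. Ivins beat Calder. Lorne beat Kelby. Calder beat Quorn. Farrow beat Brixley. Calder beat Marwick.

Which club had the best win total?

Win totals: Quorn 2, Brixley 0, Calder 5, Marwick 1, Thorne 8, Ivins 6, Kelby 4, Jarrow 3, Lorne 7, Farrow 9.
Farrow leads with 9 wins (next highest: 8).

Farrow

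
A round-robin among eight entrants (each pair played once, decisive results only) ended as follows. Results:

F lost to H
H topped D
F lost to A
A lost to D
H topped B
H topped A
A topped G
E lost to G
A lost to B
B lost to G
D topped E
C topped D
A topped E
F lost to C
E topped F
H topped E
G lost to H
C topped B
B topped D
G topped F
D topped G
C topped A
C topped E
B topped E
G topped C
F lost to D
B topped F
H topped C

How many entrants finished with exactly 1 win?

1

Win totals: A 3, B 4, C 5, D 4, E 1, F 0, G 4, H 7.
Exactly 1: E — 1 entrant.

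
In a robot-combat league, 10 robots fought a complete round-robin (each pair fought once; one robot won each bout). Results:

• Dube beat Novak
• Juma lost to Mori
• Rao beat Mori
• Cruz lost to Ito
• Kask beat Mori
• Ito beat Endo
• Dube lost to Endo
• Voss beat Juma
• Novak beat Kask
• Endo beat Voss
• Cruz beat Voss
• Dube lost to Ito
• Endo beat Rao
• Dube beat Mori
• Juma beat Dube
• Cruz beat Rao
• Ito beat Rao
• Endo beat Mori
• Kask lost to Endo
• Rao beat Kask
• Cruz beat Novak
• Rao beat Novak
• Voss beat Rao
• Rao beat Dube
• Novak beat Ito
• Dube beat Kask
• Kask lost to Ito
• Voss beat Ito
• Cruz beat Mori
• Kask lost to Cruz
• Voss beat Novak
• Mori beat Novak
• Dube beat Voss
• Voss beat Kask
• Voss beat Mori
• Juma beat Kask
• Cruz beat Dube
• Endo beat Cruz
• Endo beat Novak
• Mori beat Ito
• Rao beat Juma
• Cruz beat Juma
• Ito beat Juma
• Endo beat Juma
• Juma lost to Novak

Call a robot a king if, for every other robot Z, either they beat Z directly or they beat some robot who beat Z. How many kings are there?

Dube cannot reach Endo, Cruz in two steps.
Ito reaches everyone (king).
Mori cannot reach Voss in two steps.
Novak cannot reach Voss in two steps.
Endo reaches everyone (king).
Cruz cannot reach Endo in two steps.
Voss reaches everyone (king).
Juma cannot reach Ito, Endo, Cruz, Rao in two steps.
Rao cannot reach Endo, Cruz in two steps.
Kask cannot reach Dube, Endo, Cruz, Voss, Rao in two steps.
Kings: Ito, Endo, Voss — 3.

3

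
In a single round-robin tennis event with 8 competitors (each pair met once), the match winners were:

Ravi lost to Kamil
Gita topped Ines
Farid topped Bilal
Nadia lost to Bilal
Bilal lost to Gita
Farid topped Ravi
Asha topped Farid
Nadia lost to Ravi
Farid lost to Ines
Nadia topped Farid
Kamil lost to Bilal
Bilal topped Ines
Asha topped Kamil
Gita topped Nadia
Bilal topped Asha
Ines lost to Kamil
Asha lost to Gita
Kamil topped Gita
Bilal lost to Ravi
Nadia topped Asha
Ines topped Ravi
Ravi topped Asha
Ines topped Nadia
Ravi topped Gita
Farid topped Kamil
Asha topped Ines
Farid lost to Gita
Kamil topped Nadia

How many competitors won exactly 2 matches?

Win totals: Bilal 4, Asha 3, Kamil 4, Ines 3, Ravi 4, Gita 5, Farid 3, Nadia 2.
Exactly 2: Nadia — 1 competitor.

1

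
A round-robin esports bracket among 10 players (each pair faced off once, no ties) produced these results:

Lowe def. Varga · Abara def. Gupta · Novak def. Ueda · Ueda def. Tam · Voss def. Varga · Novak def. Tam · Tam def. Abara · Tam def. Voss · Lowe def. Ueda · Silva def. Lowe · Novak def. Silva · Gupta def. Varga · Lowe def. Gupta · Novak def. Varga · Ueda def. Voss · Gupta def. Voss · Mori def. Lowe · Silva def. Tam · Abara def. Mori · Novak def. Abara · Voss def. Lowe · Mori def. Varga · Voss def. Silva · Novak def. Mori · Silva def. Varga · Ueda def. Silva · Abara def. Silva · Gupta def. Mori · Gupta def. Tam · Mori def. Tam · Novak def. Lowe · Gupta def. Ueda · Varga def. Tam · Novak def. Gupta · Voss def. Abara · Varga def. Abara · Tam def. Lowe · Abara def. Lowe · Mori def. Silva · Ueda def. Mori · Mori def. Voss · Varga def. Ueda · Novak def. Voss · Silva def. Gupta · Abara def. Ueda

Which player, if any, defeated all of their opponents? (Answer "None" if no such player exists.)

Novak has 9 wins out of 9 opponents — a perfect record.

Novak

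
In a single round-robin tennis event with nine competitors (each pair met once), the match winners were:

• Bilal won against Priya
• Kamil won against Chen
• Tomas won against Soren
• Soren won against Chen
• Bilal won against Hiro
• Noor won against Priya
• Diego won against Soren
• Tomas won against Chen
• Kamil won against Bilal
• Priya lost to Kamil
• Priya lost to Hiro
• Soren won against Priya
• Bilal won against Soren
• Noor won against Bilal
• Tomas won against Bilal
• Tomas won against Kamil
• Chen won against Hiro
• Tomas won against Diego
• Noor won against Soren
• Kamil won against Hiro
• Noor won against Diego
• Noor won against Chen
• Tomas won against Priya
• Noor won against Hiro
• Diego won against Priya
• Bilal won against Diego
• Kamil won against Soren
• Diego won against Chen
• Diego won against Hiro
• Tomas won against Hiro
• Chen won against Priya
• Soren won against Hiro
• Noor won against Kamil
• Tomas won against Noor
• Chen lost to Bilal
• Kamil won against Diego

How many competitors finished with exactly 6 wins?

1

Win totals: Kamil 6, Tomas 8, Soren 3, Priya 0, Chen 2, Noor 7, Bilal 5, Hiro 1, Diego 4.
Exactly 6: Kamil — 1 competitor.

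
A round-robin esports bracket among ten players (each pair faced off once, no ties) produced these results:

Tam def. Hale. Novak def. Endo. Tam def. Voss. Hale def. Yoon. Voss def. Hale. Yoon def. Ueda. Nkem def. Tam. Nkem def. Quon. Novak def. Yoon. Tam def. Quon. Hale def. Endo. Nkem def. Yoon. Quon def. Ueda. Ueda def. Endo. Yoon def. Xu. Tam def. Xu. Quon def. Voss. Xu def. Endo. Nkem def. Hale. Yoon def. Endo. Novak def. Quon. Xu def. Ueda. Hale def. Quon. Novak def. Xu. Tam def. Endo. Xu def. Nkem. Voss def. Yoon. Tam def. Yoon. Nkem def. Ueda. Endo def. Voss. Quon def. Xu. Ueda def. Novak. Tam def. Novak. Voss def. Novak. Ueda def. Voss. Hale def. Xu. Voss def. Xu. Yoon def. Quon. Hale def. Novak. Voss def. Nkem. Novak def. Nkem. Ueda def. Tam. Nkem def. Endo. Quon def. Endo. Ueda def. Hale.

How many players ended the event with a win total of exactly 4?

2

Win totals: Endo 1, Yoon 4, Nkem 6, Novak 5, Quon 4, Xu 3, Hale 5, Voss 5, Ueda 5, Tam 7.
Exactly 4: Yoon, Quon — 2 players.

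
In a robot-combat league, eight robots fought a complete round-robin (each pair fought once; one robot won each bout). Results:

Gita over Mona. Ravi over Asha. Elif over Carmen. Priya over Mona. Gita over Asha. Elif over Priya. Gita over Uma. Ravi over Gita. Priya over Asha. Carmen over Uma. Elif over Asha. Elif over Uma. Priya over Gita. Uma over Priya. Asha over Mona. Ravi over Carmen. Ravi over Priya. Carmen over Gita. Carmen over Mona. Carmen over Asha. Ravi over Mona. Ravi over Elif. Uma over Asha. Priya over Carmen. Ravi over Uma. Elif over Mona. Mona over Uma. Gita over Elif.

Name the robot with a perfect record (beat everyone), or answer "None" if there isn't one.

Ravi

Ravi has 7 wins out of 7 opponents — a perfect record.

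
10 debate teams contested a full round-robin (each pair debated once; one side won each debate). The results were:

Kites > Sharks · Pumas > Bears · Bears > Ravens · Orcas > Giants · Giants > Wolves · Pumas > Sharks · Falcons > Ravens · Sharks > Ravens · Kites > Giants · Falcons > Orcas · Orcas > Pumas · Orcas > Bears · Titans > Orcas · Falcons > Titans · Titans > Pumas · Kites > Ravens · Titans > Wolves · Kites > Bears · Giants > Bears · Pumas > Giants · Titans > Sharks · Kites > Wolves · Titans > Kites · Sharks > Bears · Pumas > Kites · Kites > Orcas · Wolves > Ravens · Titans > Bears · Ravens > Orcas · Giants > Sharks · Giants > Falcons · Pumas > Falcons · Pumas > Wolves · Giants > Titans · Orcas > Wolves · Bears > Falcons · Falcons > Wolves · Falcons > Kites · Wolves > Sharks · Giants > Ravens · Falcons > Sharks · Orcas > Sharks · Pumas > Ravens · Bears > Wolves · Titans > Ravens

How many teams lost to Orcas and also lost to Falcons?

2

Orcas beat: Sharks, Pumas, Bears, Wolves, Giants.
Falcons beat: Sharks, Titans, Orcas, Kites, Wolves, Ravens.
Both beat: Sharks, Wolves — 2.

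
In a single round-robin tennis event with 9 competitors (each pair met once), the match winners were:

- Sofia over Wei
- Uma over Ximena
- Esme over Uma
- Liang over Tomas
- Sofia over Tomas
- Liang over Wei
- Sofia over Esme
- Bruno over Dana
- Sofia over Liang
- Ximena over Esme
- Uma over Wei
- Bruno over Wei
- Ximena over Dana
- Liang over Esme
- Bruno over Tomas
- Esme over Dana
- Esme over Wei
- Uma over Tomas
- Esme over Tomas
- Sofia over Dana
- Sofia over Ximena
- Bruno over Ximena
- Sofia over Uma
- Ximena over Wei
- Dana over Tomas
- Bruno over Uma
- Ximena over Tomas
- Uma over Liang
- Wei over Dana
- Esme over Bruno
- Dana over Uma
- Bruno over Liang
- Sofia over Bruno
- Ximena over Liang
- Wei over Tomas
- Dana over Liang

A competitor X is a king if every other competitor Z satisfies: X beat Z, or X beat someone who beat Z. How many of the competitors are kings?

Sofia reaches everyone (king).
Ximena cannot reach Sofia in two steps.
Uma cannot reach Sofia, Bruno in two steps.
Liang cannot reach Sofia, Ximena in two steps.
Wei cannot reach Sofia, Ximena, Bruno, Esme in two steps.
Bruno cannot reach Sofia in two steps.
Dana cannot reach Sofia, Bruno in two steps.
Tomas cannot reach Sofia, Ximena, Uma, Liang, Wei, Bruno, Dana, Esme in two steps.
Esme cannot reach Sofia in two steps.
Kings: Sofia — 1.

1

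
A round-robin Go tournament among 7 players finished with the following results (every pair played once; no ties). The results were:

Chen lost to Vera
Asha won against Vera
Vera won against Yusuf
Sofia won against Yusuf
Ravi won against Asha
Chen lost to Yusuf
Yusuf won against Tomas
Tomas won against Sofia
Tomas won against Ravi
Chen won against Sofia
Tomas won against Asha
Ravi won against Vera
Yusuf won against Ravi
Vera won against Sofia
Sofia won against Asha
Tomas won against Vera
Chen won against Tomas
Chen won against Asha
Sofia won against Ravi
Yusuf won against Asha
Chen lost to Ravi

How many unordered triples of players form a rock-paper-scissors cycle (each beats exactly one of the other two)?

11

Win totals: Yusuf 4, Chen 3, Vera 3, Tomas 4, Sofia 3, Ravi 3, Asha 1.
A player with w wins dominates both others in C(w,2) triples; summing gives 6 + 3 + 3 + 6 + 3 + 3 + 0 = 24 transitive triples.
Total triples C(7,3) = 35, so cyclic triples = 35 − 24 = 11.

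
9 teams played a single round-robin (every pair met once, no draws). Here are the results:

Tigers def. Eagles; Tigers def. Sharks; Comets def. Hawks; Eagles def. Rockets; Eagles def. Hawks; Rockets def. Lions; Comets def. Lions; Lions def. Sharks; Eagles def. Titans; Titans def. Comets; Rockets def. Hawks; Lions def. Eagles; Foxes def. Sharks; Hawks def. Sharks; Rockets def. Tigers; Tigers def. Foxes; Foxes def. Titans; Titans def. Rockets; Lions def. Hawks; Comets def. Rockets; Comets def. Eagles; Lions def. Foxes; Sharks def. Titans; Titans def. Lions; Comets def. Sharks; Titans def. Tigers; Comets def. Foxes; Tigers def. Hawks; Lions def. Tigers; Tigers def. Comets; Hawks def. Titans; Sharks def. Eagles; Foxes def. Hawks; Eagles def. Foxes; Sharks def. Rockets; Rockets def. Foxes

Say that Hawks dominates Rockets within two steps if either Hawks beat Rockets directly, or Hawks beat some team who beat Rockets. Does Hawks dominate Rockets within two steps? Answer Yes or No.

Yes

Hawks did not beat Rockets directly.
Hawks beat Sharks, Titans. Of those, Sharks beat Rockets.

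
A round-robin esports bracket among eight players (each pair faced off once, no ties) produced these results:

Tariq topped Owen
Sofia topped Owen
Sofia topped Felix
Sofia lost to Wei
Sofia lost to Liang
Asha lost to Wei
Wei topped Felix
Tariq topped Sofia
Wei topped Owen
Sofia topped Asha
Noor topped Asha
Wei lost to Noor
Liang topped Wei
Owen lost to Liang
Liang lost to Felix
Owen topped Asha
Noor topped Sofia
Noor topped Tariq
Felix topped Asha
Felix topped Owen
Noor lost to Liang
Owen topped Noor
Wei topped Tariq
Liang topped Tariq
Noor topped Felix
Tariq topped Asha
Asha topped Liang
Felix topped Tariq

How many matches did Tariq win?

3

Tariq's results: beat Owen, Sofia, Asha; lost to Wei, Noor, Felix, Liang.
That is 3 wins.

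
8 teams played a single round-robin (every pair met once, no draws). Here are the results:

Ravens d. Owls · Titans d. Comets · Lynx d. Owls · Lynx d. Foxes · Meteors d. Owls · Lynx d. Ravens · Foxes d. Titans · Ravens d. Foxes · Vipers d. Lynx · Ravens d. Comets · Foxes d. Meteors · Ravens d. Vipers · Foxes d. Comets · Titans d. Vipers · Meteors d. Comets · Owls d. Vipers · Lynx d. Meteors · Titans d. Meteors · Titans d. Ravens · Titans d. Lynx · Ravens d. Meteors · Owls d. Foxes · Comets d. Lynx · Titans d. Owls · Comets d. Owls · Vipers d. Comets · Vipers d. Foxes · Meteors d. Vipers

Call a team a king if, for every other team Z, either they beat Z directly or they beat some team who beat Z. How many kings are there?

5

Lynx reaches everyone (king).
Owls cannot reach Ravens in two steps.
Ravens reaches everyone (king).
Meteors cannot reach Ravens, Titans in two steps.
Foxes reaches everyone (king).
Comets cannot reach Titans in two steps.
Vipers reaches everyone (king).
Titans reaches everyone (king).
Kings: Lynx, Ravens, Foxes, Vipers, Titans — 5.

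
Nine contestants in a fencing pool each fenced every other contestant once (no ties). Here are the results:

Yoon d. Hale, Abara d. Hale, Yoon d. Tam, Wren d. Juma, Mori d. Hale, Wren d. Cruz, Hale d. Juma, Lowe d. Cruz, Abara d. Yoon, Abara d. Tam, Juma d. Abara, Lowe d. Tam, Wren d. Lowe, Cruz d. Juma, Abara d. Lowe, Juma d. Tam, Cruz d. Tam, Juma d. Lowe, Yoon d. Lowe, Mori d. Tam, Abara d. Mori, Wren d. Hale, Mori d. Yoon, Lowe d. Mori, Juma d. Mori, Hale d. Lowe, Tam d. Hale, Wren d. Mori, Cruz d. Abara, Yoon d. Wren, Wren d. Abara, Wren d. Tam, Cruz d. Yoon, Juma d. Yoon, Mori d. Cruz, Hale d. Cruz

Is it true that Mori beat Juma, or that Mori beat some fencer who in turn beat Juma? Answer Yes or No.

Yes

Mori did not beat Juma directly.
Mori beat Hale, Cruz, Tam, Yoon. Of those, Hale beat Juma.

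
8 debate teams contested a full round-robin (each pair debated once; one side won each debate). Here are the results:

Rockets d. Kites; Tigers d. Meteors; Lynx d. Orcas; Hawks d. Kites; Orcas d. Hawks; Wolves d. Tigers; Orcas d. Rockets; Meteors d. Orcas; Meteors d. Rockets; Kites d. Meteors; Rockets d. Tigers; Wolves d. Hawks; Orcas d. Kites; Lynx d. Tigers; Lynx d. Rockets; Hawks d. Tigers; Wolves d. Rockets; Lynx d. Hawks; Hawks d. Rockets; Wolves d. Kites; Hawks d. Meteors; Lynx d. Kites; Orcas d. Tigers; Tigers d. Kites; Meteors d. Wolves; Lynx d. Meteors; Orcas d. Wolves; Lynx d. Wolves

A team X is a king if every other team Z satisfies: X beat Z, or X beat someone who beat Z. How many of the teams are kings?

Meteors cannot reach Lynx in two steps.
Hawks cannot reach Lynx in two steps.
Rockets cannot reach Hawks, Lynx, Orcas, Wolves in two steps.
Lynx reaches everyone (king).
Kites cannot reach Hawks, Lynx, Tigers in two steps.
Orcas cannot reach Lynx in two steps.
Wolves cannot reach Lynx, Orcas in two steps.
Tigers cannot reach Hawks, Lynx in two steps.
Kings: Lynx — 1.

1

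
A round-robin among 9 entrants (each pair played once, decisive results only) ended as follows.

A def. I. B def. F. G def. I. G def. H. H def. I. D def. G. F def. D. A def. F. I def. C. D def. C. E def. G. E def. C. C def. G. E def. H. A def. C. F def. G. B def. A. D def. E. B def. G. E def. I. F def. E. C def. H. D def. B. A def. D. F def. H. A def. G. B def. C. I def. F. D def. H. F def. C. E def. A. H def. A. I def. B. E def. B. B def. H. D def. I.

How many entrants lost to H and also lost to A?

1

H beat: A, I.
A beat: C, D, F, G, I.
Both beat: I — 1.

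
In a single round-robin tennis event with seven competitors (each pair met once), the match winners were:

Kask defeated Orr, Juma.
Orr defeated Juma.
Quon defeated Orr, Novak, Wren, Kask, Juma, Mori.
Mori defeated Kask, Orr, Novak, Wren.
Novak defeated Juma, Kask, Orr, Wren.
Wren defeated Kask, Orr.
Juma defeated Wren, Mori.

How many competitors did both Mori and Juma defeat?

Mori beat: Wren, Novak, Kask, Orr.
Juma beat: Wren, Mori.
Both beat: Wren — 1.

1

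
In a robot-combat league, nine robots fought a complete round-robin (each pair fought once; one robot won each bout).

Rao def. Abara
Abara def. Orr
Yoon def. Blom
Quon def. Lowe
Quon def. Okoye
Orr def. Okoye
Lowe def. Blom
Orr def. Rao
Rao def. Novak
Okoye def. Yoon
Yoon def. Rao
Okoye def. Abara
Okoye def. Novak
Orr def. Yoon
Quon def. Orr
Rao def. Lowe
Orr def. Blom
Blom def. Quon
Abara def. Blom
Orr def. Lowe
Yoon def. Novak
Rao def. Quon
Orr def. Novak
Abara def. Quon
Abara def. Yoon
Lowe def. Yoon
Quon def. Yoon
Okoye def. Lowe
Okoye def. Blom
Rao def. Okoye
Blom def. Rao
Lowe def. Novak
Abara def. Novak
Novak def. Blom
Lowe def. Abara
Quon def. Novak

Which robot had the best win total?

Orr

Win totals: Lowe 4, Novak 1, Okoye 5, Yoon 3, Orr 6, Rao 5, Quon 5, Abara 5, Blom 2.
Orr leads with 6 wins (next highest: 5).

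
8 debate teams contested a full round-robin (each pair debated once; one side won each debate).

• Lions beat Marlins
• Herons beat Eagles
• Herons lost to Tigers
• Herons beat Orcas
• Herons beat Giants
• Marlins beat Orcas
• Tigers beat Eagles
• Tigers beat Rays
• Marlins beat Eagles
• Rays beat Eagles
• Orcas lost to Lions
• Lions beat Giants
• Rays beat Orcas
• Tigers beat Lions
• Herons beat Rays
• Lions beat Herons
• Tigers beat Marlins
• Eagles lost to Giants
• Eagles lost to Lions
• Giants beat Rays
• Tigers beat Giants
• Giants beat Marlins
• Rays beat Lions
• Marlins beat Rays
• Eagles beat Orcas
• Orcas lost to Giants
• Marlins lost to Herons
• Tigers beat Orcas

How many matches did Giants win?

Giants' results: beat Marlins, Eagles, Orcas, Rays; lost to Herons, Tigers, Lions.
That is 4 wins.

4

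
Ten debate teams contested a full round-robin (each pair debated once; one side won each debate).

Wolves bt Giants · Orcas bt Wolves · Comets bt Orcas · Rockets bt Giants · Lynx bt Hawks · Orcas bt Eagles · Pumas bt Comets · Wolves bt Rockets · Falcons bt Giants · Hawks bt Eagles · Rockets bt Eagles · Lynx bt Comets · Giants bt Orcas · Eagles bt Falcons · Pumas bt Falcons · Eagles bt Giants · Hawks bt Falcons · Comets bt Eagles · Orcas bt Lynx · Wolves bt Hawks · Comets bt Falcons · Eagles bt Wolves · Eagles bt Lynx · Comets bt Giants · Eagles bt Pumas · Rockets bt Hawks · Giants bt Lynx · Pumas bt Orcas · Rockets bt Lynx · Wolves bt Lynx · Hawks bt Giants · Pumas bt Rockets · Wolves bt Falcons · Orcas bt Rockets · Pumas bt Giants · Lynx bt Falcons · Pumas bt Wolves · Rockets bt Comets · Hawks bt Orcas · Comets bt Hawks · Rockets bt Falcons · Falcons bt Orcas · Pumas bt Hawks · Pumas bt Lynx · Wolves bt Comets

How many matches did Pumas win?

Pumas' results: beat Rockets, Comets, Giants, Lynx, Hawks, Orcas, Falcons, Wolves; lost to Eagles.
That is 8 wins.

8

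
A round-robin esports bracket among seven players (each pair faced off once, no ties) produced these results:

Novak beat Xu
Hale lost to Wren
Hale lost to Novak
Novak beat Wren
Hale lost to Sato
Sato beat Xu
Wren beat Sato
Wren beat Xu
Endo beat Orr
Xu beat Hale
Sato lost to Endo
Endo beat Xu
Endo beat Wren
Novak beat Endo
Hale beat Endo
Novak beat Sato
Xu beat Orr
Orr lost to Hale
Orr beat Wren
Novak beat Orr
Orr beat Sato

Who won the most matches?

Win totals: Wren 3, Xu 2, Orr 2, Sato 2, Novak 6, Endo 4, Hale 2.
Novak leads with 6 wins (next highest: 4).

Novak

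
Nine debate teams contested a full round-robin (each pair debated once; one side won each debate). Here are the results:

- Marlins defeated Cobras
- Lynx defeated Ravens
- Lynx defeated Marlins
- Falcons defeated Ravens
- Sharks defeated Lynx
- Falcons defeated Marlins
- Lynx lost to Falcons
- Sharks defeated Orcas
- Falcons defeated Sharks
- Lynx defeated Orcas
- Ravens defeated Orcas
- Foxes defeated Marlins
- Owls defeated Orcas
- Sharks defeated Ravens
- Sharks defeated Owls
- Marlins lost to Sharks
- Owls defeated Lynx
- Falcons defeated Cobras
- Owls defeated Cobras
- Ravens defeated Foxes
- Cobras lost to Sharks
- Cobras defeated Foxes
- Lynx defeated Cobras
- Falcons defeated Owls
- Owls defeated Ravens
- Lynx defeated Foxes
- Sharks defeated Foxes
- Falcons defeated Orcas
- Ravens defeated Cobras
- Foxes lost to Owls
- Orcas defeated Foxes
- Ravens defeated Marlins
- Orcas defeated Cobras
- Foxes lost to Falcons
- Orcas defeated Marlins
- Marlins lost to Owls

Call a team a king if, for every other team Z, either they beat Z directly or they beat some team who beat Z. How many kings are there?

1

Sharks cannot reach Falcons in two steps.
Ravens cannot reach Sharks, Falcons, Owls, Lynx in two steps.
Cobras cannot reach Sharks, Ravens, Falcons, Owls, Orcas, Lynx in two steps.
Falcons reaches everyone (king).
Marlins cannot reach Sharks, Ravens, Falcons, Owls, Orcas, Lynx in two steps.
Owls cannot reach Sharks, Falcons in two steps.
Orcas cannot reach Sharks, Ravens, Falcons, Owls, Lynx in two steps.
Lynx cannot reach Sharks, Falcons, Owls in two steps.
Foxes cannot reach Sharks, Ravens, Falcons, Owls, Orcas, Lynx in two steps.
Kings: Falcons — 1.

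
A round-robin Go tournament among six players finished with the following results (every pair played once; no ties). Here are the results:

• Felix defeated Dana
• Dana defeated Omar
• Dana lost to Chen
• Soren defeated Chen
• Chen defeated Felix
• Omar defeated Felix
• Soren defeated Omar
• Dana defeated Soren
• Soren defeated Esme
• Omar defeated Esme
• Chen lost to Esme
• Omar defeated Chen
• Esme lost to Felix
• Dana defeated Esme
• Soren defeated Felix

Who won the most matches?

Soren

Win totals: Dana 3, Chen 2, Soren 4, Omar 3, Felix 2, Esme 1.
Soren leads with 4 wins (next highest: 3).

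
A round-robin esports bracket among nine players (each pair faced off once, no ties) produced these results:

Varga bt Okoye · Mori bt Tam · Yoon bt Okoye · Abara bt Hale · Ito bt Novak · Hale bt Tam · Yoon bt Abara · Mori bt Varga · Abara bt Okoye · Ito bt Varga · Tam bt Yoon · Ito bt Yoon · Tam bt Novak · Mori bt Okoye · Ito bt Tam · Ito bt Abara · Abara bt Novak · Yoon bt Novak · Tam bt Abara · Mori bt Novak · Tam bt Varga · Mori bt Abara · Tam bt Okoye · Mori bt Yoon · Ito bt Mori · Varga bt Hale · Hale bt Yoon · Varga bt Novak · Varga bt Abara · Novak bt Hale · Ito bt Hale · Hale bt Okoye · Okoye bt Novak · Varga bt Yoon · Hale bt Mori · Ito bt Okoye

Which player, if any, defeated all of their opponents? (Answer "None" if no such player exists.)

Ito has 8 wins out of 8 opponents — a perfect record.

Ito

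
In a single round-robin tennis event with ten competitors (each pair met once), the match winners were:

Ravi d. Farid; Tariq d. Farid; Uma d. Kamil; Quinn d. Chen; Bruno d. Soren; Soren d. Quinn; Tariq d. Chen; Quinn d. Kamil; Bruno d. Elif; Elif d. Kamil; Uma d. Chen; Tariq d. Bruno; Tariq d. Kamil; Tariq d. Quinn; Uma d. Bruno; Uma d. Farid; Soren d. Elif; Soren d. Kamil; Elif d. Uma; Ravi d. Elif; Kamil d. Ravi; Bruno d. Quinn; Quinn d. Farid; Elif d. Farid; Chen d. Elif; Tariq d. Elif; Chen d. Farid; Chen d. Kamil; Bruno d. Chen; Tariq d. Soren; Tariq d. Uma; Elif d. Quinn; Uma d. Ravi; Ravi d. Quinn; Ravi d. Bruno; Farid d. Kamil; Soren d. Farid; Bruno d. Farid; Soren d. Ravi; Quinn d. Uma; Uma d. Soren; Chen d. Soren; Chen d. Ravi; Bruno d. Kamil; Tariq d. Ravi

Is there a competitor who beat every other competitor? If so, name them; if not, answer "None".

Tariq

Tariq has 9 wins out of 9 opponents — a perfect record.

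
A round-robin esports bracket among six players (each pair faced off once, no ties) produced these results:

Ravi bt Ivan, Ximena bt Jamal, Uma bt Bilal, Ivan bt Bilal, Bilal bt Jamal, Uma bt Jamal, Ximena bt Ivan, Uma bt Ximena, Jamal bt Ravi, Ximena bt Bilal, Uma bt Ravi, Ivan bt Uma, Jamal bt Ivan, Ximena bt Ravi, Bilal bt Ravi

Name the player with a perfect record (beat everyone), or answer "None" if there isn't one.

None

Highest win total is Ximena with 4 (out of 5 possible).
Ximena lost to Uma, so no player went undefeated.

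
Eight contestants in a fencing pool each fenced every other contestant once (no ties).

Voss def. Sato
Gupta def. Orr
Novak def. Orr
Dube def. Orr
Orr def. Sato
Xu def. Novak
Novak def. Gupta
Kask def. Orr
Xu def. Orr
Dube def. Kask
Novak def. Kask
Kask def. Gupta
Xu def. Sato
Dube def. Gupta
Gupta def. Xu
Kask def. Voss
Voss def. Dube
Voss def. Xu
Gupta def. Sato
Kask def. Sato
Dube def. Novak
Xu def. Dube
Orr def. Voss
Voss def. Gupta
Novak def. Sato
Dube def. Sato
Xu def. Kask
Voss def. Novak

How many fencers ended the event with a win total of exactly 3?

Win totals: Dube 5, Orr 2, Novak 4, Xu 5, Kask 4, Gupta 3, Sato 0, Voss 5.
Exactly 3: Gupta — 1 fencer.

1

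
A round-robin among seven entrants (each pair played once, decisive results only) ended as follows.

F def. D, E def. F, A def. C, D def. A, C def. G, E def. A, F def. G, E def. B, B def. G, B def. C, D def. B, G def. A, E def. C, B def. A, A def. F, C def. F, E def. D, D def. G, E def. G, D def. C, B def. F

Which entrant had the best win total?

Win totals: A 2, B 4, C 2, D 4, E 6, F 2, G 1.
E leads with 6 wins (next highest: 4).

E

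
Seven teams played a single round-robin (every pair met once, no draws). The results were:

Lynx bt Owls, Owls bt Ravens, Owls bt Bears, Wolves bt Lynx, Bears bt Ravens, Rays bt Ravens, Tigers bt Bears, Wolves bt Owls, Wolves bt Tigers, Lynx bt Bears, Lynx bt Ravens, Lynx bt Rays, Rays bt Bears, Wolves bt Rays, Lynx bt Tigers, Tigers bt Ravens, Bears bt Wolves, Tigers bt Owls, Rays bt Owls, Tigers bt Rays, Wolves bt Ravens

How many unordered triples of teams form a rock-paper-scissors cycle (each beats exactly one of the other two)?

4

Win totals: Ravens 0, Wolves 5, Owls 2, Bears 2, Lynx 5, Rays 3, Tigers 4.
A team with w wins dominates both others in C(w,2) triples; summing gives 0 + 10 + 1 + 1 + 10 + 3 + 6 = 31 transitive triples.
Total triples C(7,3) = 35, so cyclic triples = 35 − 31 = 4.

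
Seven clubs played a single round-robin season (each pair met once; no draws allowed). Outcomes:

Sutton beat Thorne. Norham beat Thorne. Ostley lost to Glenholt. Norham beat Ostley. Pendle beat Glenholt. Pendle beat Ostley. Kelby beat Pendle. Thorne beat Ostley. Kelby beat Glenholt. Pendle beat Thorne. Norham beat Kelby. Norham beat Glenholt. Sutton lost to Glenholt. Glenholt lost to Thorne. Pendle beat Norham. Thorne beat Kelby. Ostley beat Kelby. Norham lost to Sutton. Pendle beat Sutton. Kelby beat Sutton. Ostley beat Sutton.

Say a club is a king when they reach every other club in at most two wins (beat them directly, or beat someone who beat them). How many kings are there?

Sutton cannot reach Pendle in two steps.
Thorne cannot reach Norham in two steps.
Ostley reaches everyone (king).
Pendle reaches everyone (king).
Glenholt cannot reach Pendle in two steps.
Kelby reaches everyone (king).
Norham reaches everyone (king).
Kings: Ostley, Pendle, Kelby, Norham — 4.

4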